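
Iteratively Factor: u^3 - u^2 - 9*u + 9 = (u - 1)*(u^2 - 9) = (u - 3)*(u - 1)*(u + 3)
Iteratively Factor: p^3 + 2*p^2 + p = (p + 1)*(p^2 + p) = (p + 1)^2*(p)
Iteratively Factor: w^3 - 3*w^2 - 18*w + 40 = (w + 4)*(w^2 - 7*w + 10) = (w - 5)*(w + 4)*(w - 2)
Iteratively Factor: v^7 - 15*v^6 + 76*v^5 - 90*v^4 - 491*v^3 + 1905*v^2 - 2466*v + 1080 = (v - 3)*(v^6 - 12*v^5 + 40*v^4 + 30*v^3 - 401*v^2 + 702*v - 360) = (v - 3)*(v - 2)*(v^5 - 10*v^4 + 20*v^3 + 70*v^2 - 261*v + 180) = (v - 5)*(v - 3)*(v - 2)*(v^4 - 5*v^3 - 5*v^2 + 45*v - 36) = (v - 5)*(v - 3)*(v - 2)*(v - 1)*(v^3 - 4*v^2 - 9*v + 36) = (v - 5)*(v - 3)^2*(v - 2)*(v - 1)*(v^2 - v - 12) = (v - 5)*(v - 4)*(v - 3)^2*(v - 2)*(v - 1)*(v + 3)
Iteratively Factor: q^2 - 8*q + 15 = (q - 5)*(q - 3)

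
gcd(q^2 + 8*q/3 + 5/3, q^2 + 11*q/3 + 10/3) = q + 5/3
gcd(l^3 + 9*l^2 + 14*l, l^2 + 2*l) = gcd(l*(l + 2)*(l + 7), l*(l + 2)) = l^2 + 2*l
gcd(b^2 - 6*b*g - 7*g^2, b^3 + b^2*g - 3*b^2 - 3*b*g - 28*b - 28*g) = b + g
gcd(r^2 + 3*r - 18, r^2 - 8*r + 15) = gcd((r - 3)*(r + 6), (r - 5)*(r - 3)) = r - 3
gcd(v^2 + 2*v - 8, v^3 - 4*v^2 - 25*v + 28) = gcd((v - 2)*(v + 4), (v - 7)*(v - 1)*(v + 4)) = v + 4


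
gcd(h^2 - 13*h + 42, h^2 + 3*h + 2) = 1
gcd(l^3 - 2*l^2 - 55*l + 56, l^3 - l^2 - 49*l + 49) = l^2 + 6*l - 7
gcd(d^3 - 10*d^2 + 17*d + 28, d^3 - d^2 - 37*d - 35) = d^2 - 6*d - 7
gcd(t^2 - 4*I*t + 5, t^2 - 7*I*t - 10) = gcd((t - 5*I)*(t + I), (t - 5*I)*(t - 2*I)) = t - 5*I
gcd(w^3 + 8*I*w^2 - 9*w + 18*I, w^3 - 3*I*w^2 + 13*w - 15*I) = w^2 + 2*I*w + 3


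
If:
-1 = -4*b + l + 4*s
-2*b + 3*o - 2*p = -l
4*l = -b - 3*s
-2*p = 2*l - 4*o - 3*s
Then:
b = 13*s/17 + 4/17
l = -16*s/17 - 1/17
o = -125*s/17 - 11/17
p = -417*s/34 - 21/17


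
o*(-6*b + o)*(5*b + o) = -30*b^2*o - b*o^2 + o^3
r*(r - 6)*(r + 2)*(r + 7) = r^4 + 3*r^3 - 40*r^2 - 84*r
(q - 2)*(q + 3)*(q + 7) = q^3 + 8*q^2 + q - 42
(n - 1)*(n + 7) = n^2 + 6*n - 7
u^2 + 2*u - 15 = (u - 3)*(u + 5)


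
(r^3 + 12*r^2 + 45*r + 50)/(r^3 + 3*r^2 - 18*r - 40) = (r + 5)/(r - 4)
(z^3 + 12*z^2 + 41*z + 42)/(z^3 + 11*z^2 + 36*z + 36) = (z + 7)/(z + 6)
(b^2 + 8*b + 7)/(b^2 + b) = (b + 7)/b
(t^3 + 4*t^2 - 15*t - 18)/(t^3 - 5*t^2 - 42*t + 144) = (t + 1)/(t - 8)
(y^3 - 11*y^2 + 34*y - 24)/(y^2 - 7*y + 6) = y - 4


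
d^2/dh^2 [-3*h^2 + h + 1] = -6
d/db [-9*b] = -9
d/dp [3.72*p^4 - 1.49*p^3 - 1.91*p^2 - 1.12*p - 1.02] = 14.88*p^3 - 4.47*p^2 - 3.82*p - 1.12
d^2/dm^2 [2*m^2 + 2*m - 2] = 4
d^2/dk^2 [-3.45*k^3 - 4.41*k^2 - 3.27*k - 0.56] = -20.7*k - 8.82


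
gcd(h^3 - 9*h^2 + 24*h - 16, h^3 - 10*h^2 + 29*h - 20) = h^2 - 5*h + 4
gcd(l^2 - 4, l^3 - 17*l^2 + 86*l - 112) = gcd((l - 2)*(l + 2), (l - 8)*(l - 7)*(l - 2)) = l - 2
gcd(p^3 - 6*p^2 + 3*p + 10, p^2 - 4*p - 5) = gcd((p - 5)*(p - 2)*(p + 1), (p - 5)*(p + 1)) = p^2 - 4*p - 5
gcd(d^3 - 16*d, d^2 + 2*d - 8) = d + 4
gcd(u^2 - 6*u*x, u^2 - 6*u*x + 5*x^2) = 1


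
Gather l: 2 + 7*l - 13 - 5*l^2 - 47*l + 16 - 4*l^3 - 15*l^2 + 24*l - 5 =-4*l^3 - 20*l^2 - 16*l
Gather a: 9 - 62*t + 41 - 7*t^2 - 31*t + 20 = -7*t^2 - 93*t + 70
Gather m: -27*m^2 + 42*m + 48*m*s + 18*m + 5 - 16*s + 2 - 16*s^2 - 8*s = -27*m^2 + m*(48*s + 60) - 16*s^2 - 24*s + 7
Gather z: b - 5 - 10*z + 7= b - 10*z + 2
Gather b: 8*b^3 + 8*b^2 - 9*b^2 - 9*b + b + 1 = 8*b^3 - b^2 - 8*b + 1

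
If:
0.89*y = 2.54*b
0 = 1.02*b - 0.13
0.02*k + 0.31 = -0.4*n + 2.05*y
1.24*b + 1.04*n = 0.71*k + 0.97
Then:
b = 0.13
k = 0.42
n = 1.07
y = 0.36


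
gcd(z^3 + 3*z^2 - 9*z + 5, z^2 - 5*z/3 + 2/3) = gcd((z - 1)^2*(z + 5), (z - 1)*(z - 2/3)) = z - 1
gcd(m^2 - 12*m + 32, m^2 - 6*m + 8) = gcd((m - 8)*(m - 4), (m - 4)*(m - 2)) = m - 4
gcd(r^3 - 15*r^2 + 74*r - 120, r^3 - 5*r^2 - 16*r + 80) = r^2 - 9*r + 20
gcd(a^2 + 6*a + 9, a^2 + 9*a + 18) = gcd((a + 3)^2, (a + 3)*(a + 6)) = a + 3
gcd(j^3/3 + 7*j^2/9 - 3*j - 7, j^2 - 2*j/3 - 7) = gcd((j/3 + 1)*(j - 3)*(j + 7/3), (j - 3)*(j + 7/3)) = j^2 - 2*j/3 - 7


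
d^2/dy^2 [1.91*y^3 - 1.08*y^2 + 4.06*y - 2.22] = 11.46*y - 2.16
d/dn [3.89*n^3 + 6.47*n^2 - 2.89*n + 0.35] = 11.67*n^2 + 12.94*n - 2.89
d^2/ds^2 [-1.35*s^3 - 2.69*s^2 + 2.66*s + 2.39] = -8.1*s - 5.38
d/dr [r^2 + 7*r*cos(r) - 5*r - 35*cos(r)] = -7*r*sin(r) + 2*r + 35*sin(r) + 7*cos(r) - 5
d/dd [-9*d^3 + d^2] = d*(2 - 27*d)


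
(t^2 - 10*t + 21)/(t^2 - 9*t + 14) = (t - 3)/(t - 2)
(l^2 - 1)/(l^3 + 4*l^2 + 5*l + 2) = (l - 1)/(l^2 + 3*l + 2)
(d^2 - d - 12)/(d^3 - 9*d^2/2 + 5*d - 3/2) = 2*(d^2 - d - 12)/(2*d^3 - 9*d^2 + 10*d - 3)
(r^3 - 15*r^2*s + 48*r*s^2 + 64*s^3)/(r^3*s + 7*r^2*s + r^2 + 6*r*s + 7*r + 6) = (r^3 - 15*r^2*s + 48*r*s^2 + 64*s^3)/(r^3*s + 7*r^2*s + r^2 + 6*r*s + 7*r + 6)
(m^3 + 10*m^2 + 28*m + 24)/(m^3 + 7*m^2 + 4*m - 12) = (m + 2)/(m - 1)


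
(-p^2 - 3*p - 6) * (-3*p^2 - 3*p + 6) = 3*p^4 + 12*p^3 + 21*p^2 - 36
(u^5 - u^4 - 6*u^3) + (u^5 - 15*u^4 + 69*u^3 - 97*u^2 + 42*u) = 2*u^5 - 16*u^4 + 63*u^3 - 97*u^2 + 42*u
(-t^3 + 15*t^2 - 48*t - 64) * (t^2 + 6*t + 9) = -t^5 + 9*t^4 + 33*t^3 - 217*t^2 - 816*t - 576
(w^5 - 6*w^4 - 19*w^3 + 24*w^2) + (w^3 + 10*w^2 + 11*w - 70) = w^5 - 6*w^4 - 18*w^3 + 34*w^2 + 11*w - 70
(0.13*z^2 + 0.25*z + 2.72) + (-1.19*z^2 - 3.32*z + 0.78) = -1.06*z^2 - 3.07*z + 3.5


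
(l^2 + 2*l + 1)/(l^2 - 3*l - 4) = (l + 1)/(l - 4)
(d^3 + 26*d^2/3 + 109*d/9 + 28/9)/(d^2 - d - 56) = (9*d^2 + 15*d + 4)/(9*(d - 8))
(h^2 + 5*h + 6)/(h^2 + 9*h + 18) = (h + 2)/(h + 6)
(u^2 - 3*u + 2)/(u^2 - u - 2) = (u - 1)/(u + 1)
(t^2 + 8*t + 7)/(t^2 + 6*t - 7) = (t + 1)/(t - 1)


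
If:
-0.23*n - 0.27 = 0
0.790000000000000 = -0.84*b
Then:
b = -0.94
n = -1.17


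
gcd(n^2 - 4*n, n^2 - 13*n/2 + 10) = n - 4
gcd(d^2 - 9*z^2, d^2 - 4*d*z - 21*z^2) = d + 3*z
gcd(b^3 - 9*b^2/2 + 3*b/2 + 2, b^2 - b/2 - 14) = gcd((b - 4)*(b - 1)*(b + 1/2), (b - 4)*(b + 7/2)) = b - 4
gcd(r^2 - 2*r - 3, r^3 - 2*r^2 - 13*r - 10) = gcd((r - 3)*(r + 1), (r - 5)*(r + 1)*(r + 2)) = r + 1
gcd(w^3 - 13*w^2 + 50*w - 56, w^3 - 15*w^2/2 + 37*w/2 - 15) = w - 2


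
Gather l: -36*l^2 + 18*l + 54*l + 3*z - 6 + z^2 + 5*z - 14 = -36*l^2 + 72*l + z^2 + 8*z - 20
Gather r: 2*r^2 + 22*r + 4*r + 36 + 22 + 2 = 2*r^2 + 26*r + 60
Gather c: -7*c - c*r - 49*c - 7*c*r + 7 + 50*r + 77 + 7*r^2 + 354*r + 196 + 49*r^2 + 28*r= c*(-8*r - 56) + 56*r^2 + 432*r + 280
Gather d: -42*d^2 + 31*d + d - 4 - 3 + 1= -42*d^2 + 32*d - 6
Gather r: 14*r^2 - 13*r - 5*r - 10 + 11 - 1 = 14*r^2 - 18*r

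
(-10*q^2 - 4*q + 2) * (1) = -10*q^2 - 4*q + 2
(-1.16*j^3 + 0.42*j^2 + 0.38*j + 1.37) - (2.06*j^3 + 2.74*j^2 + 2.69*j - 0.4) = -3.22*j^3 - 2.32*j^2 - 2.31*j + 1.77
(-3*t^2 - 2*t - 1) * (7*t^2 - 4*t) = -21*t^4 - 2*t^3 + t^2 + 4*t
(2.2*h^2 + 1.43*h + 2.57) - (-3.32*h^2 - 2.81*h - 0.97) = 5.52*h^2 + 4.24*h + 3.54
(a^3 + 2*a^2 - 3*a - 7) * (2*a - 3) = 2*a^4 + a^3 - 12*a^2 - 5*a + 21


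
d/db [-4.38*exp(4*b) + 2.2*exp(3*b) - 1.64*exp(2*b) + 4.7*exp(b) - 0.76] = (-17.52*exp(3*b) + 6.6*exp(2*b) - 3.28*exp(b) + 4.7)*exp(b)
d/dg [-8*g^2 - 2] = -16*g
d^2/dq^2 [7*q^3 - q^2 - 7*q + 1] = 42*q - 2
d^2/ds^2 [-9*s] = 0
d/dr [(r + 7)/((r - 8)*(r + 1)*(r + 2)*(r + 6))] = (-3*r^4 - 30*r^3 + 31*r^2 + 728*r + 940)/(r^8 + 2*r^7 - 103*r^6 - 400*r^5 + 2216*r^4 + 15200*r^3 + 31888*r^2 + 28416*r + 9216)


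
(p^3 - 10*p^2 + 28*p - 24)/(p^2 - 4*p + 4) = p - 6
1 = 1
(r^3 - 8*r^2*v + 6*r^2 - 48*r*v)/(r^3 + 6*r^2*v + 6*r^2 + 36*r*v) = (r - 8*v)/(r + 6*v)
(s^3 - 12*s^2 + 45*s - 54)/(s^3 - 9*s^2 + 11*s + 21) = (s^2 - 9*s + 18)/(s^2 - 6*s - 7)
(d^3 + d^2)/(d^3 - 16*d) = d*(d + 1)/(d^2 - 16)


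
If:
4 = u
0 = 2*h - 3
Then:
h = 3/2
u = 4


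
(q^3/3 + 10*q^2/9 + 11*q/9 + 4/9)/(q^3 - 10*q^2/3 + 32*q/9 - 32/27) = 3*(3*q^3 + 10*q^2 + 11*q + 4)/(27*q^3 - 90*q^2 + 96*q - 32)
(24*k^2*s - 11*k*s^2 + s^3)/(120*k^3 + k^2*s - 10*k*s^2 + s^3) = s*(-3*k + s)/(-15*k^2 - 2*k*s + s^2)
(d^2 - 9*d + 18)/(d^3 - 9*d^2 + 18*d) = 1/d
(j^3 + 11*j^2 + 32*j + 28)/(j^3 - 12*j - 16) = (j + 7)/(j - 4)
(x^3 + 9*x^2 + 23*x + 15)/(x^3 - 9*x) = (x^2 + 6*x + 5)/(x*(x - 3))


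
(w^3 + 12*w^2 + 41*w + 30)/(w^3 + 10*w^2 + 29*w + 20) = (w + 6)/(w + 4)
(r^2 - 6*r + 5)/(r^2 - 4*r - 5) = (r - 1)/(r + 1)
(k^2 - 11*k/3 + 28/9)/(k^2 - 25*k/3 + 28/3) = (k - 7/3)/(k - 7)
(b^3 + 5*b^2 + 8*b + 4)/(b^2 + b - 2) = (b^2 + 3*b + 2)/(b - 1)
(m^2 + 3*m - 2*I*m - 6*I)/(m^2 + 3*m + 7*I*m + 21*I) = (m - 2*I)/(m + 7*I)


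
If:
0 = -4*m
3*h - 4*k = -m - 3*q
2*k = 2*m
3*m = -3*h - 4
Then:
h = -4/3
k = 0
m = 0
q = 4/3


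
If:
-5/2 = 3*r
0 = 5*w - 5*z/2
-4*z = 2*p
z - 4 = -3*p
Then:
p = 8/5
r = -5/6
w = -2/5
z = -4/5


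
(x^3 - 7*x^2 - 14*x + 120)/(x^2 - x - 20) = x - 6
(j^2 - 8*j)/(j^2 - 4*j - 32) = j/(j + 4)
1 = 1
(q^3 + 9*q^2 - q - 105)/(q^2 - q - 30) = (q^2 + 4*q - 21)/(q - 6)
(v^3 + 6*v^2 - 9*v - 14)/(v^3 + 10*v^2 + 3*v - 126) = (v^2 - v - 2)/(v^2 + 3*v - 18)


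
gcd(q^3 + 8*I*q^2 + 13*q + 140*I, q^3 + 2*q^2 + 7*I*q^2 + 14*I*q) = q + 7*I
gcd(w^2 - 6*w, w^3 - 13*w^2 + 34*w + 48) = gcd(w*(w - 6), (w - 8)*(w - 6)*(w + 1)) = w - 6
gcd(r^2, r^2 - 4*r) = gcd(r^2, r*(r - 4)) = r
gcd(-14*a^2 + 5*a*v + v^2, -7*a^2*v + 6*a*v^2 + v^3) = 7*a + v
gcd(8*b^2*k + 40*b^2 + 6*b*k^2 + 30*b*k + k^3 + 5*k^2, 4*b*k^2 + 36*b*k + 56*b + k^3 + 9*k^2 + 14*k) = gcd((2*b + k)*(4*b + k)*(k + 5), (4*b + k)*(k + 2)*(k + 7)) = 4*b + k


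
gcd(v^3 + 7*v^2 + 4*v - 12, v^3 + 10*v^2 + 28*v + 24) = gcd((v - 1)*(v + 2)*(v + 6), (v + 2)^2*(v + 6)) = v^2 + 8*v + 12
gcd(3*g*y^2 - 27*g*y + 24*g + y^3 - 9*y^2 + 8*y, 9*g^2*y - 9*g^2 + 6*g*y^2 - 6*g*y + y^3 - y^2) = 3*g*y - 3*g + y^2 - y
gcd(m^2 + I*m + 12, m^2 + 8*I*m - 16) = m + 4*I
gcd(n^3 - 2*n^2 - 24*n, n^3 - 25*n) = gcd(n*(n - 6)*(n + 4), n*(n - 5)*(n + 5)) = n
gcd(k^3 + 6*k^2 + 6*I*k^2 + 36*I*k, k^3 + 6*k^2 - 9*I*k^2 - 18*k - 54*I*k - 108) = k + 6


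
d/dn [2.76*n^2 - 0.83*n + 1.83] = 5.52*n - 0.83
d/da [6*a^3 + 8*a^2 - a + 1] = 18*a^2 + 16*a - 1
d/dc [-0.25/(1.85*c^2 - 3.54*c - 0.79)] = (0.925*c - 0.885)/(-1.85*c^2 + 3.54*c + 0.79)^2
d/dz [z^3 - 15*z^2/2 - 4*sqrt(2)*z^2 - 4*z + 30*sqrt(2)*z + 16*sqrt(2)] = 3*z^2 - 15*z - 8*sqrt(2)*z - 4 + 30*sqrt(2)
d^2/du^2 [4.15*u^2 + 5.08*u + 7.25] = 8.30000000000000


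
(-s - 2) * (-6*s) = 6*s^2 + 12*s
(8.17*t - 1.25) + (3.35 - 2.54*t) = 5.63*t + 2.1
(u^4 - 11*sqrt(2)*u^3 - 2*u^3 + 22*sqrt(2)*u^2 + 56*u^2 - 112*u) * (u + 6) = u^5 - 11*sqrt(2)*u^4 + 4*u^4 - 44*sqrt(2)*u^3 + 44*u^3 + 132*sqrt(2)*u^2 + 224*u^2 - 672*u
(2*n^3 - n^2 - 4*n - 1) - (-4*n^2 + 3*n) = 2*n^3 + 3*n^2 - 7*n - 1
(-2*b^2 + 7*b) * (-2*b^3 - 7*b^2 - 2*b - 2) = 4*b^5 - 45*b^3 - 10*b^2 - 14*b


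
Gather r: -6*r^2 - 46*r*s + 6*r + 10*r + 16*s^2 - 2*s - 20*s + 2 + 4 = -6*r^2 + r*(16 - 46*s) + 16*s^2 - 22*s + 6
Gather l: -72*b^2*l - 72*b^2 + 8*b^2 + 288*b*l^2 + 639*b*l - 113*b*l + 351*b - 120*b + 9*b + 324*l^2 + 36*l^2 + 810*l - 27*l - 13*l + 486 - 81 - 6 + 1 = -64*b^2 + 240*b + l^2*(288*b + 360) + l*(-72*b^2 + 526*b + 770) + 400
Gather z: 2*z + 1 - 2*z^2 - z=-2*z^2 + z + 1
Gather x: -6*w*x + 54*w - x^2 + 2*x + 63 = 54*w - x^2 + x*(2 - 6*w) + 63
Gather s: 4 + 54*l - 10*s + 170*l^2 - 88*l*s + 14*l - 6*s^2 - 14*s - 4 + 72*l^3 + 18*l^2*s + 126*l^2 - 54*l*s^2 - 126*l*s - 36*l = 72*l^3 + 296*l^2 + 32*l + s^2*(-54*l - 6) + s*(18*l^2 - 214*l - 24)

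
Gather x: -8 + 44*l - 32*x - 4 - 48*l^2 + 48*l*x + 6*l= -48*l^2 + 50*l + x*(48*l - 32) - 12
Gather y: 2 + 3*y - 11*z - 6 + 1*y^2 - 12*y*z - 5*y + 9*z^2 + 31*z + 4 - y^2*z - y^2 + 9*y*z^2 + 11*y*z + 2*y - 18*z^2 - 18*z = -y^2*z + y*(9*z^2 - z) - 9*z^2 + 2*z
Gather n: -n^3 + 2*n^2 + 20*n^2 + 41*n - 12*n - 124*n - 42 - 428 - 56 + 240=-n^3 + 22*n^2 - 95*n - 286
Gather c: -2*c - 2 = -2*c - 2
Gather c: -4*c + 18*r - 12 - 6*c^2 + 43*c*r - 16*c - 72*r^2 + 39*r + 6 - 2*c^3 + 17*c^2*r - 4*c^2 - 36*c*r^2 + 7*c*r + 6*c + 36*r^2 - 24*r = -2*c^3 + c^2*(17*r - 10) + c*(-36*r^2 + 50*r - 14) - 36*r^2 + 33*r - 6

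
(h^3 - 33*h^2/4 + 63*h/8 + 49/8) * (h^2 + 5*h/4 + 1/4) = h^5 - 7*h^4 - 35*h^3/16 + 445*h^2/32 + 77*h/8 + 49/32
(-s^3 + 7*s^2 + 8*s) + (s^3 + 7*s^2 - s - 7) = 14*s^2 + 7*s - 7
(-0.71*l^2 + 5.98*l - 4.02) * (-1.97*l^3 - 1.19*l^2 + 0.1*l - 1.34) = 1.3987*l^5 - 10.9357*l^4 + 0.732199999999999*l^3 + 6.3332*l^2 - 8.4152*l + 5.3868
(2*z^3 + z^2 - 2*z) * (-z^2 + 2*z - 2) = -2*z^5 + 3*z^4 - 6*z^2 + 4*z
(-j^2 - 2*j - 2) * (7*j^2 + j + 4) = -7*j^4 - 15*j^3 - 20*j^2 - 10*j - 8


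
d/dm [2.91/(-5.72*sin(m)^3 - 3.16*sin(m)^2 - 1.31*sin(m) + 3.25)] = (49.9356*sin(m)^2 + 18.3912*sin(m) + 3.8121)*cos(m)/(5.72*sin(m)^3 + 3.16*sin(m)^2 + 1.31*sin(m) - 3.25)^2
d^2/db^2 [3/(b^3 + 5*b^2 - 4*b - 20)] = 6*(-(3*b + 5)*(b^3 + 5*b^2 - 4*b - 20) + (3*b^2 + 10*b - 4)^2)/(b^3 + 5*b^2 - 4*b - 20)^3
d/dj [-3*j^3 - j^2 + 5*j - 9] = -9*j^2 - 2*j + 5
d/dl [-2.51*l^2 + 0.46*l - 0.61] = 0.46 - 5.02*l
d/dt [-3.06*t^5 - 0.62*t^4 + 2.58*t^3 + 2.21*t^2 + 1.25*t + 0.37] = -15.3*t^4 - 2.48*t^3 + 7.74*t^2 + 4.42*t + 1.25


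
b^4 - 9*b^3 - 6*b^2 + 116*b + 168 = (b - 7)*(b - 6)*(b + 2)^2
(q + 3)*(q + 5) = q^2 + 8*q + 15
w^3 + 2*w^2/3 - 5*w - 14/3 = (w - 7/3)*(w + 1)*(w + 2)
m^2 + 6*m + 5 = (m + 1)*(m + 5)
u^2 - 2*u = u*(u - 2)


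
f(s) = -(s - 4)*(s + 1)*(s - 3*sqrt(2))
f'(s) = -(s - 4)*(s + 1) - (s - 4)*(s - 3*sqrt(2)) - (s + 1)*(s - 3*sqrt(2))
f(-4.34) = 239.07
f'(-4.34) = -128.10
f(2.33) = -10.64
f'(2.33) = 8.74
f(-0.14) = -15.60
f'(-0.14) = -10.81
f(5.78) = -18.55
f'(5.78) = -25.23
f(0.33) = -19.10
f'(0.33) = -4.27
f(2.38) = -10.20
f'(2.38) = 8.75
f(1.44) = -17.51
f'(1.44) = 5.91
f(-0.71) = -6.76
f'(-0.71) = -20.52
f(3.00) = -4.97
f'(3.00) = 7.73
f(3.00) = -4.97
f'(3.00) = 7.73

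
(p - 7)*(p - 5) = p^2 - 12*p + 35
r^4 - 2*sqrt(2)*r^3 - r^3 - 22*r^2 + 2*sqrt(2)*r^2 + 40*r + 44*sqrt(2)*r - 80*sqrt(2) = (r - 4)*(r - 2)*(r + 5)*(r - 2*sqrt(2))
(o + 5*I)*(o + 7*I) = o^2 + 12*I*o - 35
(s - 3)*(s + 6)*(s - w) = s^3 - s^2*w + 3*s^2 - 3*s*w - 18*s + 18*w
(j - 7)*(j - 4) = j^2 - 11*j + 28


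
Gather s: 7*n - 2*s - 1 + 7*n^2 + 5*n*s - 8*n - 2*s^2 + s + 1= 7*n^2 - n - 2*s^2 + s*(5*n - 1)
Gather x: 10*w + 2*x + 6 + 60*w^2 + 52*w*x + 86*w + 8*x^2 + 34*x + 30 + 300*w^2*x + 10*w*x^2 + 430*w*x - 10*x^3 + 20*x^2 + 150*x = 60*w^2 + 96*w - 10*x^3 + x^2*(10*w + 28) + x*(300*w^2 + 482*w + 186) + 36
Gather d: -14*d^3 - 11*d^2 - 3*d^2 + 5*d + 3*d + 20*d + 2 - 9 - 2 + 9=-14*d^3 - 14*d^2 + 28*d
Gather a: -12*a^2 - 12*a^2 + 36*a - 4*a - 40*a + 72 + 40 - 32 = -24*a^2 - 8*a + 80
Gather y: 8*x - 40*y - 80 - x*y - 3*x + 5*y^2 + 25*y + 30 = 5*x + 5*y^2 + y*(-x - 15) - 50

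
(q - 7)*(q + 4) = q^2 - 3*q - 28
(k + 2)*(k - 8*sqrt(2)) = k^2 - 8*sqrt(2)*k + 2*k - 16*sqrt(2)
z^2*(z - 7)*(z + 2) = z^4 - 5*z^3 - 14*z^2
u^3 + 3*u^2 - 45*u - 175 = (u - 7)*(u + 5)^2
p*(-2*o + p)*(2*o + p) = -4*o^2*p + p^3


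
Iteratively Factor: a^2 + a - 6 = (a + 3)*(a - 2)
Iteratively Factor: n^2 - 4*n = (n - 4)*(n)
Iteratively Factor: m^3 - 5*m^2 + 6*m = (m - 3)*(m^2 - 2*m) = (m - 3)*(m - 2)*(m)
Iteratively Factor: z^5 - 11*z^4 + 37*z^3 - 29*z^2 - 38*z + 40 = (z - 2)*(z^4 - 9*z^3 + 19*z^2 + 9*z - 20) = (z - 5)*(z - 2)*(z^3 - 4*z^2 - z + 4) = (z - 5)*(z - 2)*(z - 1)*(z^2 - 3*z - 4) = (z - 5)*(z - 2)*(z - 1)*(z + 1)*(z - 4)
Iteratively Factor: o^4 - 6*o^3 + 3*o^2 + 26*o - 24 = (o - 3)*(o^3 - 3*o^2 - 6*o + 8) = (o - 3)*(o - 1)*(o^2 - 2*o - 8) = (o - 4)*(o - 3)*(o - 1)*(o + 2)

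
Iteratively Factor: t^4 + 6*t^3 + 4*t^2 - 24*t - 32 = (t + 4)*(t^3 + 2*t^2 - 4*t - 8) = (t + 2)*(t + 4)*(t^2 - 4) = (t - 2)*(t + 2)*(t + 4)*(t + 2)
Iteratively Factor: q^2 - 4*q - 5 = (q - 5)*(q + 1)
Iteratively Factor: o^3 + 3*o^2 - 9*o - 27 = (o + 3)*(o^2 - 9) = (o + 3)^2*(o - 3)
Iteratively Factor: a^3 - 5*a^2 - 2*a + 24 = (a - 3)*(a^2 - 2*a - 8) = (a - 3)*(a + 2)*(a - 4)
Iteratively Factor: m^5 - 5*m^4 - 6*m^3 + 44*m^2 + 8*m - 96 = (m + 2)*(m^4 - 7*m^3 + 8*m^2 + 28*m - 48) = (m - 3)*(m + 2)*(m^3 - 4*m^2 - 4*m + 16) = (m - 3)*(m - 2)*(m + 2)*(m^2 - 2*m - 8) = (m - 3)*(m - 2)*(m + 2)^2*(m - 4)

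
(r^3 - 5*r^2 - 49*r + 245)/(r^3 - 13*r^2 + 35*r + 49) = (r^2 + 2*r - 35)/(r^2 - 6*r - 7)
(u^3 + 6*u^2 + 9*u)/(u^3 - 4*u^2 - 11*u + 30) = u*(u + 3)/(u^2 - 7*u + 10)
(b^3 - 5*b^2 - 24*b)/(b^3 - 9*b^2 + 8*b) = (b + 3)/(b - 1)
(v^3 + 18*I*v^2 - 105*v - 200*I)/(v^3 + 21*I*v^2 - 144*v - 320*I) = (v + 5*I)/(v + 8*I)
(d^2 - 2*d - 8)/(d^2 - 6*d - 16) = (d - 4)/(d - 8)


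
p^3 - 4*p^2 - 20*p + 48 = (p - 6)*(p - 2)*(p + 4)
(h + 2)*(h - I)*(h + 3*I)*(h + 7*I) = h^4 + 2*h^3 + 9*I*h^3 - 11*h^2 + 18*I*h^2 - 22*h + 21*I*h + 42*I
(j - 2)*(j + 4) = j^2 + 2*j - 8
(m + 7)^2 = m^2 + 14*m + 49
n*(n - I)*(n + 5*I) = n^3 + 4*I*n^2 + 5*n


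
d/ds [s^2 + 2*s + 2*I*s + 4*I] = 2*s + 2 + 2*I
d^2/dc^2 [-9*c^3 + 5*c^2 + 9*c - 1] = 10 - 54*c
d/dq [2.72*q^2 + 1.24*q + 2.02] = 5.44*q + 1.24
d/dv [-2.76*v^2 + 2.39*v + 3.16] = 2.39 - 5.52*v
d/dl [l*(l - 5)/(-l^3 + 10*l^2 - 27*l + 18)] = (l^4 - 10*l^3 + 23*l^2 + 36*l - 90)/(l^6 - 20*l^5 + 154*l^4 - 576*l^3 + 1089*l^2 - 972*l + 324)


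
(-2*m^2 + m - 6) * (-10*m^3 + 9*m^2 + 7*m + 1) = 20*m^5 - 28*m^4 + 55*m^3 - 49*m^2 - 41*m - 6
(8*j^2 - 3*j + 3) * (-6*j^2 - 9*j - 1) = -48*j^4 - 54*j^3 + j^2 - 24*j - 3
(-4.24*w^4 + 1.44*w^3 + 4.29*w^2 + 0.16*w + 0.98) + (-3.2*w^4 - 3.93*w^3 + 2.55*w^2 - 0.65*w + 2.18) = -7.44*w^4 - 2.49*w^3 + 6.84*w^2 - 0.49*w + 3.16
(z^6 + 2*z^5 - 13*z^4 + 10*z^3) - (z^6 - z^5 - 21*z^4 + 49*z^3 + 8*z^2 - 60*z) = 3*z^5 + 8*z^4 - 39*z^3 - 8*z^2 + 60*z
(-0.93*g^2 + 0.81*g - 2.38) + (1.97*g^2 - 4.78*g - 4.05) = 1.04*g^2 - 3.97*g - 6.43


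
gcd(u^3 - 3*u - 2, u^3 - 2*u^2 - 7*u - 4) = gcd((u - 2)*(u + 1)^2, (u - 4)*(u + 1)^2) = u^2 + 2*u + 1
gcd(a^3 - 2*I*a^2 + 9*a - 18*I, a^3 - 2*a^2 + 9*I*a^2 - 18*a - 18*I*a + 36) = a + 3*I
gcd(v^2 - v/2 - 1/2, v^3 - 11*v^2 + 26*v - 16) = v - 1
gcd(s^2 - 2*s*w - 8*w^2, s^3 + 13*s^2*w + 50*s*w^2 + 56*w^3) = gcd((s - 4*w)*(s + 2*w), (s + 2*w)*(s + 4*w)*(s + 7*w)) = s + 2*w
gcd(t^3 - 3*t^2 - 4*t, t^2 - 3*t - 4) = t^2 - 3*t - 4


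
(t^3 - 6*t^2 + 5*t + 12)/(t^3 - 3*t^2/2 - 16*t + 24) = 2*(t^2 - 2*t - 3)/(2*t^2 + 5*t - 12)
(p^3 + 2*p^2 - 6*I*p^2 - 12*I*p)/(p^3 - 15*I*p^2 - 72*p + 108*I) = p*(p + 2)/(p^2 - 9*I*p - 18)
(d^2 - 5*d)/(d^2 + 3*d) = (d - 5)/(d + 3)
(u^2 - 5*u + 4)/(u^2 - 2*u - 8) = (u - 1)/(u + 2)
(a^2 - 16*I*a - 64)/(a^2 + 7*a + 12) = (a^2 - 16*I*a - 64)/(a^2 + 7*a + 12)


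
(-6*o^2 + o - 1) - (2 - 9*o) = -6*o^2 + 10*o - 3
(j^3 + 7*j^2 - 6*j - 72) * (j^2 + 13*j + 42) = j^5 + 20*j^4 + 127*j^3 + 144*j^2 - 1188*j - 3024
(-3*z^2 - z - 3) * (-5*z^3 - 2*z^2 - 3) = 15*z^5 + 11*z^4 + 17*z^3 + 15*z^2 + 3*z + 9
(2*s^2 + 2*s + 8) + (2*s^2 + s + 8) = 4*s^2 + 3*s + 16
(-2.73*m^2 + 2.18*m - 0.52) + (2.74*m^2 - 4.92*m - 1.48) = 0.0100000000000002*m^2 - 2.74*m - 2.0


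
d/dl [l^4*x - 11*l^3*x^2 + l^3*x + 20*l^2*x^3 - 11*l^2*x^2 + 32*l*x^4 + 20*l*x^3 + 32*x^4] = x*(4*l^3 - 33*l^2*x + 3*l^2 + 40*l*x^2 - 22*l*x + 32*x^3 + 20*x^2)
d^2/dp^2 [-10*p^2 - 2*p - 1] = -20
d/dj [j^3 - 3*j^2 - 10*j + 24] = 3*j^2 - 6*j - 10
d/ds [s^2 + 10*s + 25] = 2*s + 10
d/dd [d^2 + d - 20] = 2*d + 1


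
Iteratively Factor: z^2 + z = (z + 1)*(z)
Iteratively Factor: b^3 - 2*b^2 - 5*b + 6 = (b - 1)*(b^2 - b - 6) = (b - 3)*(b - 1)*(b + 2)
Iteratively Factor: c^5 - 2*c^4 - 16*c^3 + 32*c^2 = (c - 4)*(c^4 + 2*c^3 - 8*c^2) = (c - 4)*(c + 4)*(c^3 - 2*c^2) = c*(c - 4)*(c + 4)*(c^2 - 2*c) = c*(c - 4)*(c - 2)*(c + 4)*(c)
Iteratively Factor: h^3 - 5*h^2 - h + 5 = (h + 1)*(h^2 - 6*h + 5) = (h - 5)*(h + 1)*(h - 1)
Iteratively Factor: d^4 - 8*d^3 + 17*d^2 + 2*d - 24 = (d - 4)*(d^3 - 4*d^2 + d + 6) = (d - 4)*(d + 1)*(d^2 - 5*d + 6) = (d - 4)*(d - 2)*(d + 1)*(d - 3)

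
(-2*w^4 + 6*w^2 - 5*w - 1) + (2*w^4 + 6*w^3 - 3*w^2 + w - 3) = 6*w^3 + 3*w^2 - 4*w - 4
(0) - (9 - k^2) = k^2 - 9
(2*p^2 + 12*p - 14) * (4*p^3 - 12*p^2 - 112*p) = 8*p^5 + 24*p^4 - 424*p^3 - 1176*p^2 + 1568*p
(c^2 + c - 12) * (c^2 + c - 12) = c^4 + 2*c^3 - 23*c^2 - 24*c + 144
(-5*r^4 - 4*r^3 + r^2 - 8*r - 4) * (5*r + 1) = -25*r^5 - 25*r^4 + r^3 - 39*r^2 - 28*r - 4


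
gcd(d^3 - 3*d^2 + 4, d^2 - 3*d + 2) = d - 2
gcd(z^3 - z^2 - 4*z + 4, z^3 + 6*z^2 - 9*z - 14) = z - 2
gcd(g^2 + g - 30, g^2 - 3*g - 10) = g - 5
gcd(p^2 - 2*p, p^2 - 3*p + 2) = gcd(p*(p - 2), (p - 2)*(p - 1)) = p - 2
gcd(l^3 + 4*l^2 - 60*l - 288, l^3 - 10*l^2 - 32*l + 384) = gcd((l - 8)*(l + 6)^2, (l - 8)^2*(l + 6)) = l^2 - 2*l - 48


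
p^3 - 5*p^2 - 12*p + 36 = (p - 6)*(p - 2)*(p + 3)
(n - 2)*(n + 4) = n^2 + 2*n - 8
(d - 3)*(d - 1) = d^2 - 4*d + 3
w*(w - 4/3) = w^2 - 4*w/3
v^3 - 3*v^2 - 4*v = v*(v - 4)*(v + 1)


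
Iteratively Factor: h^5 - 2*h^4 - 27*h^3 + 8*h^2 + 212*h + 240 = (h + 3)*(h^4 - 5*h^3 - 12*h^2 + 44*h + 80) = (h - 4)*(h + 3)*(h^3 - h^2 - 16*h - 20) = (h - 5)*(h - 4)*(h + 3)*(h^2 + 4*h + 4) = (h - 5)*(h - 4)*(h + 2)*(h + 3)*(h + 2)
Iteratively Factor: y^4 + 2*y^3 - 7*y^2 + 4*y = (y - 1)*(y^3 + 3*y^2 - 4*y) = (y - 1)*(y + 4)*(y^2 - y) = (y - 1)^2*(y + 4)*(y)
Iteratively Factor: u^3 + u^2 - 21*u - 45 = (u - 5)*(u^2 + 6*u + 9) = (u - 5)*(u + 3)*(u + 3)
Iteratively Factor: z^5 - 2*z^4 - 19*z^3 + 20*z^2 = (z)*(z^4 - 2*z^3 - 19*z^2 + 20*z) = z*(z - 1)*(z^3 - z^2 - 20*z) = z^2*(z - 1)*(z^2 - z - 20) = z^2*(z - 1)*(z + 4)*(z - 5)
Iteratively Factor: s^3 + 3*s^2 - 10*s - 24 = (s + 4)*(s^2 - s - 6) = (s + 2)*(s + 4)*(s - 3)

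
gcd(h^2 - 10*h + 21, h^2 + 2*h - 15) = h - 3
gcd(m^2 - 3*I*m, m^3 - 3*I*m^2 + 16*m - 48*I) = m - 3*I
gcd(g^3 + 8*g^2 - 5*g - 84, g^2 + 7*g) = g + 7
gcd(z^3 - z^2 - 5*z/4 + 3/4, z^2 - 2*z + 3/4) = z^2 - 2*z + 3/4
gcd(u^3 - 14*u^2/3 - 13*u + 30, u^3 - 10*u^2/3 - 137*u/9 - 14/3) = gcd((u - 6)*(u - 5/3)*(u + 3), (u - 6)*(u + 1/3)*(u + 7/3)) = u - 6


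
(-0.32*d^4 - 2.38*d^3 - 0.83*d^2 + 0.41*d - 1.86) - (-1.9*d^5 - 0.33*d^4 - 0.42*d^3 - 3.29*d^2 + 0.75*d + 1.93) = 1.9*d^5 + 0.01*d^4 - 1.96*d^3 + 2.46*d^2 - 0.34*d - 3.79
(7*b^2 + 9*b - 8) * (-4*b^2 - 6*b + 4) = -28*b^4 - 78*b^3 + 6*b^2 + 84*b - 32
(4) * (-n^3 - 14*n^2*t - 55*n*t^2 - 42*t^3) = -4*n^3 - 56*n^2*t - 220*n*t^2 - 168*t^3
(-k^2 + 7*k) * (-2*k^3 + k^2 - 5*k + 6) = 2*k^5 - 15*k^4 + 12*k^3 - 41*k^2 + 42*k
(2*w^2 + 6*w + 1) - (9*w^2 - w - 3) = -7*w^2 + 7*w + 4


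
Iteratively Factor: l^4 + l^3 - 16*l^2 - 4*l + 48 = (l - 3)*(l^3 + 4*l^2 - 4*l - 16) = (l - 3)*(l + 4)*(l^2 - 4) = (l - 3)*(l - 2)*(l + 4)*(l + 2)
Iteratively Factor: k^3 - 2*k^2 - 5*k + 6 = (k - 1)*(k^2 - k - 6) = (k - 1)*(k + 2)*(k - 3)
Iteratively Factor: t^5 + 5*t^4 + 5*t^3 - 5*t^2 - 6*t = (t)*(t^4 + 5*t^3 + 5*t^2 - 5*t - 6) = t*(t + 1)*(t^3 + 4*t^2 + t - 6) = t*(t - 1)*(t + 1)*(t^2 + 5*t + 6) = t*(t - 1)*(t + 1)*(t + 2)*(t + 3)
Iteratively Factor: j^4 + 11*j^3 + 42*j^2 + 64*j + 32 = (j + 1)*(j^3 + 10*j^2 + 32*j + 32) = (j + 1)*(j + 4)*(j^2 + 6*j + 8) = (j + 1)*(j + 2)*(j + 4)*(j + 4)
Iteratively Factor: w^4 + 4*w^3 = (w)*(w^3 + 4*w^2) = w^2*(w^2 + 4*w) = w^3*(w + 4)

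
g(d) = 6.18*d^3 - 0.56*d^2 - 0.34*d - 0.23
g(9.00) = 4456.57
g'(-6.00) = 673.82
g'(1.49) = 39.15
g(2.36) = 77.08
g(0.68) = 1.22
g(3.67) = 296.46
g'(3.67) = 245.26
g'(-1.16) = 25.91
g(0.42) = -0.01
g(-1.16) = -10.24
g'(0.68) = 7.47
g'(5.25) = 504.79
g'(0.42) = 2.46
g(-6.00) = -1353.23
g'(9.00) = 1491.32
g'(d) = 18.54*d^2 - 1.12*d - 0.34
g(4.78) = 660.30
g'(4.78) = 417.92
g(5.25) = 876.82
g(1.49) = 18.46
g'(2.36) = 100.28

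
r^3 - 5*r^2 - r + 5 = (r - 5)*(r - 1)*(r + 1)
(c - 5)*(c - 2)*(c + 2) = c^3 - 5*c^2 - 4*c + 20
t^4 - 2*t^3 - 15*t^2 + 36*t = t*(t - 3)^2*(t + 4)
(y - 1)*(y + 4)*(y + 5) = y^3 + 8*y^2 + 11*y - 20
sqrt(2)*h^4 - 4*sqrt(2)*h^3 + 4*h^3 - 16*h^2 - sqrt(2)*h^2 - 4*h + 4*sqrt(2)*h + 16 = (h - 4)*(h - 1)*(h + 2*sqrt(2))*(sqrt(2)*h + sqrt(2))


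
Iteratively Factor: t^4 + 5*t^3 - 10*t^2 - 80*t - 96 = (t + 2)*(t^3 + 3*t^2 - 16*t - 48) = (t + 2)*(t + 3)*(t^2 - 16) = (t - 4)*(t + 2)*(t + 3)*(t + 4)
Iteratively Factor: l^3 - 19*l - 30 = (l + 3)*(l^2 - 3*l - 10) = (l + 2)*(l + 3)*(l - 5)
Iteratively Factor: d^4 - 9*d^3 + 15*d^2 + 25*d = (d - 5)*(d^3 - 4*d^2 - 5*d) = d*(d - 5)*(d^2 - 4*d - 5) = d*(d - 5)*(d + 1)*(d - 5)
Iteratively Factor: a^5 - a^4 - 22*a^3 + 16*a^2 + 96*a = (a - 3)*(a^4 + 2*a^3 - 16*a^2 - 32*a) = (a - 3)*(a + 4)*(a^3 - 2*a^2 - 8*a) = (a - 4)*(a - 3)*(a + 4)*(a^2 + 2*a) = a*(a - 4)*(a - 3)*(a + 4)*(a + 2)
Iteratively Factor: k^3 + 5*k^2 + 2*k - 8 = (k + 4)*(k^2 + k - 2) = (k + 2)*(k + 4)*(k - 1)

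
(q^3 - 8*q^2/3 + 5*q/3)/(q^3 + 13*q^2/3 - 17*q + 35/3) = q/(q + 7)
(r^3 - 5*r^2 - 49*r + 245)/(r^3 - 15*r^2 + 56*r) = (r^2 + 2*r - 35)/(r*(r - 8))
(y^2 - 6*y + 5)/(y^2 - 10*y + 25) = (y - 1)/(y - 5)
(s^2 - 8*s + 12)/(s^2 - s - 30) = (s - 2)/(s + 5)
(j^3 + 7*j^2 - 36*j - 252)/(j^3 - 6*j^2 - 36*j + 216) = (j + 7)/(j - 6)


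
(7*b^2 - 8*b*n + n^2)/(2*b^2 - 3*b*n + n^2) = (7*b - n)/(2*b - n)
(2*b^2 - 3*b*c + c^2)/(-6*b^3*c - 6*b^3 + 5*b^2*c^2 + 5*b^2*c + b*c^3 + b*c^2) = (-2*b + c)/(b*(6*b*c + 6*b + c^2 + c))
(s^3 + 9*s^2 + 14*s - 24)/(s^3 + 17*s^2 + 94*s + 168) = (s - 1)/(s + 7)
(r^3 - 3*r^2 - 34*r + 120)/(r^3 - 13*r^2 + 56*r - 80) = (r + 6)/(r - 4)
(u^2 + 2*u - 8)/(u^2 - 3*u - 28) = (u - 2)/(u - 7)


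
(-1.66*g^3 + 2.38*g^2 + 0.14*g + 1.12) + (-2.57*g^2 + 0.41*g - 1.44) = -1.66*g^3 - 0.19*g^2 + 0.55*g - 0.32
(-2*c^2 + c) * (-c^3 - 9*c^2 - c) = 2*c^5 + 17*c^4 - 7*c^3 - c^2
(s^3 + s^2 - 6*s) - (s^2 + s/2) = s^3 - 13*s/2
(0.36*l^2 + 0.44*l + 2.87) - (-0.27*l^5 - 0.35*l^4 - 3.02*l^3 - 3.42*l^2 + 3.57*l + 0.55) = 0.27*l^5 + 0.35*l^4 + 3.02*l^3 + 3.78*l^2 - 3.13*l + 2.32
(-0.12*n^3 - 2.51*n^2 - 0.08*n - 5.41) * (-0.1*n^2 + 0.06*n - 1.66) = 0.012*n^5 + 0.2438*n^4 + 0.0566*n^3 + 4.7028*n^2 - 0.1918*n + 8.9806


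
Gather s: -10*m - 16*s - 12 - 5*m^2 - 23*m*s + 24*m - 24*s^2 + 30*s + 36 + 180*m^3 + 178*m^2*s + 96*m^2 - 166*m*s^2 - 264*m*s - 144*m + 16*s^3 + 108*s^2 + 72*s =180*m^3 + 91*m^2 - 130*m + 16*s^3 + s^2*(84 - 166*m) + s*(178*m^2 - 287*m + 86) + 24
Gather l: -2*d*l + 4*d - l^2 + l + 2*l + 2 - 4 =4*d - l^2 + l*(3 - 2*d) - 2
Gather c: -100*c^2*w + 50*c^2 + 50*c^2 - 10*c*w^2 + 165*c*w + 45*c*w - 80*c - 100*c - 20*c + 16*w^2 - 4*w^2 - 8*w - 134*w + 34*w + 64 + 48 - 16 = c^2*(100 - 100*w) + c*(-10*w^2 + 210*w - 200) + 12*w^2 - 108*w + 96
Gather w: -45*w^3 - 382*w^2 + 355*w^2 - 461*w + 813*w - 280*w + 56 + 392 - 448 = -45*w^3 - 27*w^2 + 72*w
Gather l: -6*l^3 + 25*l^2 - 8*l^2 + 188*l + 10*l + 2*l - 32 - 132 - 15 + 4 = -6*l^3 + 17*l^2 + 200*l - 175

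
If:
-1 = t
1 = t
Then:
No Solution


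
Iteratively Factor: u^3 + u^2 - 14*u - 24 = (u + 3)*(u^2 - 2*u - 8) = (u + 2)*(u + 3)*(u - 4)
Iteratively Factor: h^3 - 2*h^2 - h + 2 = (h + 1)*(h^2 - 3*h + 2) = (h - 1)*(h + 1)*(h - 2)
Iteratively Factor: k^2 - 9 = (k + 3)*(k - 3)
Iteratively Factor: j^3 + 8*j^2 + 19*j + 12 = (j + 4)*(j^2 + 4*j + 3) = (j + 1)*(j + 4)*(j + 3)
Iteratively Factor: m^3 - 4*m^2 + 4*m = (m - 2)*(m^2 - 2*m) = m*(m - 2)*(m - 2)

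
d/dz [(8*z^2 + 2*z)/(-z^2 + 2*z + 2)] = 2*(9*z^2 + 16*z + 2)/(z^4 - 4*z^3 + 8*z + 4)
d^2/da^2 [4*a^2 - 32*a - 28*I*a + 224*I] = 8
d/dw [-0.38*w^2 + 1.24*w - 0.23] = 1.24 - 0.76*w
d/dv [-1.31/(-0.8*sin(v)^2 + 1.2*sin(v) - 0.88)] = (1.572 - 2.096*sin(v))*cos(v)/(0.8*sin(v)^2 - 1.2*sin(v) + 0.88)^2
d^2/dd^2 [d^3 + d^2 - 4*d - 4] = 6*d + 2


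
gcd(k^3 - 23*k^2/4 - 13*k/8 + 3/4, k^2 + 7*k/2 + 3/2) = k + 1/2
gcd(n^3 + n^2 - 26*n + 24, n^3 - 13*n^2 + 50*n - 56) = n - 4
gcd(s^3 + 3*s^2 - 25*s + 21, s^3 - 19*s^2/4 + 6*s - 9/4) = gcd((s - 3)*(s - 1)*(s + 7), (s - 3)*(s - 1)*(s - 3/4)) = s^2 - 4*s + 3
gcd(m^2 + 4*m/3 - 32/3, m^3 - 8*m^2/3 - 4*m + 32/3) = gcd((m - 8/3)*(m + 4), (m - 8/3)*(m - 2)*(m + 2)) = m - 8/3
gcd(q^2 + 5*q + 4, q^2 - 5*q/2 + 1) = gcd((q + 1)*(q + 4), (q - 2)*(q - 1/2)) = 1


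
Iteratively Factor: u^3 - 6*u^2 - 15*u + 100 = (u + 4)*(u^2 - 10*u + 25) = (u - 5)*(u + 4)*(u - 5)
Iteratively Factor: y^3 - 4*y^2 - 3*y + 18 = (y + 2)*(y^2 - 6*y + 9) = (y - 3)*(y + 2)*(y - 3)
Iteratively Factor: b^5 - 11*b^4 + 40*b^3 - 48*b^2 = (b)*(b^4 - 11*b^3 + 40*b^2 - 48*b) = b^2*(b^3 - 11*b^2 + 40*b - 48) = b^2*(b - 4)*(b^2 - 7*b + 12) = b^2*(b - 4)*(b - 3)*(b - 4)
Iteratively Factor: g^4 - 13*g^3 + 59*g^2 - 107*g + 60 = (g - 4)*(g^3 - 9*g^2 + 23*g - 15) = (g - 5)*(g - 4)*(g^2 - 4*g + 3) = (g - 5)*(g - 4)*(g - 1)*(g - 3)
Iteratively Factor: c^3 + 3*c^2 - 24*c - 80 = (c - 5)*(c^2 + 8*c + 16) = (c - 5)*(c + 4)*(c + 4)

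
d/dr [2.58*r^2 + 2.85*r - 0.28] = 5.16*r + 2.85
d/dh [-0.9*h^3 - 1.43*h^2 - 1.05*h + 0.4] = -2.7*h^2 - 2.86*h - 1.05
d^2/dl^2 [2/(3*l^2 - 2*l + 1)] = 4*(-9*l^2 + 6*l + 4*(3*l - 1)^2 - 3)/(3*l^2 - 2*l + 1)^3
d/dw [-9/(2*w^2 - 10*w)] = 9*(2*w - 5)/(2*w^2*(w - 5)^2)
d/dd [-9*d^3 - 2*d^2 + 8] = d*(-27*d - 4)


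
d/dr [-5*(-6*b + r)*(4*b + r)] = 10*b - 10*r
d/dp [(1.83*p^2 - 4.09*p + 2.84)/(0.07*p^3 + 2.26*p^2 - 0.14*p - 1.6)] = (-0.1281*p^4 + 0.5726*p^3 + 8.3908*p^2 - 18.6928*p + 6.9416)/(0.0049*p^6 + 0.3164*p^5 + 5.088*p^4 - 0.8568*p^3 - 7.2124*p^2 + 0.448*p + 2.56)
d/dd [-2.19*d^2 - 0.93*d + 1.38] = -4.38*d - 0.93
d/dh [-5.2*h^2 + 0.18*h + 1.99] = 0.18 - 10.4*h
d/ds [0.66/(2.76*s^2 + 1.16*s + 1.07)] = (-3.6432*s - 0.7656)/(2.76*s^2 + 1.16*s + 1.07)^2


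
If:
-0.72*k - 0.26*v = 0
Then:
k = -0.361111111111111*v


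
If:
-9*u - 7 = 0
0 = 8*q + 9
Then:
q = -9/8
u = -7/9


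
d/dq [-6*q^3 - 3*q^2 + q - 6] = -18*q^2 - 6*q + 1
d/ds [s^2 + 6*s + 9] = 2*s + 6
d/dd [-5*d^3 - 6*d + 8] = -15*d^2 - 6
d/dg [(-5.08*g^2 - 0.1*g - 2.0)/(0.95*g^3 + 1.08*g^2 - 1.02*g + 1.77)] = (4.826*g^4 + 0.19*g^3 + 10.9896*g^2 - 13.6632*g - 2.217)/(0.9025*g^6 + 2.052*g^5 - 0.7716*g^4 + 1.1598*g^3 + 4.8636*g^2 - 3.6108*g + 3.1329)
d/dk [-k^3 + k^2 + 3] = k*(2 - 3*k)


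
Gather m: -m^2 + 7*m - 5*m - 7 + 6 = -m^2 + 2*m - 1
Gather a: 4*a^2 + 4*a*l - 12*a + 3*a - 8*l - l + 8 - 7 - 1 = 4*a^2 + a*(4*l - 9) - 9*l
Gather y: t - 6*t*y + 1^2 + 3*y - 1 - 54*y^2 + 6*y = t - 54*y^2 + y*(9 - 6*t)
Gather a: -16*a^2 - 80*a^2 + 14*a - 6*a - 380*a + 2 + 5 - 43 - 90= -96*a^2 - 372*a - 126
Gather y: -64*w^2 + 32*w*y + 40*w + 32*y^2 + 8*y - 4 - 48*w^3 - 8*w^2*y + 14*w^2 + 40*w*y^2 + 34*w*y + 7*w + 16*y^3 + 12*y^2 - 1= -48*w^3 - 50*w^2 + 47*w + 16*y^3 + y^2*(40*w + 44) + y*(-8*w^2 + 66*w + 8) - 5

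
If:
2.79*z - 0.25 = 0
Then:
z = 0.09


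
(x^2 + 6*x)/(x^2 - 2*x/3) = 3*(x + 6)/(3*x - 2)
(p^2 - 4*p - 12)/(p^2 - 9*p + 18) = (p + 2)/(p - 3)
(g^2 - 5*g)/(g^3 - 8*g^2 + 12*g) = (g - 5)/(g^2 - 8*g + 12)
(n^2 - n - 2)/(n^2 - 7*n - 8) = (n - 2)/(n - 8)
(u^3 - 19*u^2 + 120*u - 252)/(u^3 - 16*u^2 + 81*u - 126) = (u - 6)/(u - 3)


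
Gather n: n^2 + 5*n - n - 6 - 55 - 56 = n^2 + 4*n - 117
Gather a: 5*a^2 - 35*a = 5*a^2 - 35*a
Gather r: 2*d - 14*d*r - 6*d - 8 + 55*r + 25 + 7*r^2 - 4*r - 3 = -4*d + 7*r^2 + r*(51 - 14*d) + 14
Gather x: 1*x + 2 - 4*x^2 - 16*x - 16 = -4*x^2 - 15*x - 14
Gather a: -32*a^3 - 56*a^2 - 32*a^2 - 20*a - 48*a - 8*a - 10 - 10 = -32*a^3 - 88*a^2 - 76*a - 20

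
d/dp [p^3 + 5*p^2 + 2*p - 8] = 3*p^2 + 10*p + 2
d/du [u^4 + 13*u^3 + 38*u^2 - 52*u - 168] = 4*u^3 + 39*u^2 + 76*u - 52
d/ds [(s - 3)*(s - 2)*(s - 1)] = 3*s^2 - 12*s + 11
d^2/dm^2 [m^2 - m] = 2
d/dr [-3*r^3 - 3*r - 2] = -9*r^2 - 3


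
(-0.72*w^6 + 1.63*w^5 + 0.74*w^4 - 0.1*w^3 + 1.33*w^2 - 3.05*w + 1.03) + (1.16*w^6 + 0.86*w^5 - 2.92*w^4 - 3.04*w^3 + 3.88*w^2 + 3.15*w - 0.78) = 0.44*w^6 + 2.49*w^5 - 2.18*w^4 - 3.14*w^3 + 5.21*w^2 + 0.1*w + 0.25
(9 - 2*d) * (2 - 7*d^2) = 14*d^3 - 63*d^2 - 4*d + 18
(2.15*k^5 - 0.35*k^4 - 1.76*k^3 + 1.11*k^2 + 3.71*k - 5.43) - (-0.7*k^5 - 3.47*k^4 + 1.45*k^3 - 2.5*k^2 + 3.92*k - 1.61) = 2.85*k^5 + 3.12*k^4 - 3.21*k^3 + 3.61*k^2 - 0.21*k - 3.82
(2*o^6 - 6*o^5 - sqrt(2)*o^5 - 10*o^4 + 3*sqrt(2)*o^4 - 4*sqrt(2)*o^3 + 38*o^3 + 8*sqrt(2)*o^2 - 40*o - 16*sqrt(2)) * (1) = 2*o^6 - 6*o^5 - sqrt(2)*o^5 - 10*o^4 + 3*sqrt(2)*o^4 - 4*sqrt(2)*o^3 + 38*o^3 + 8*sqrt(2)*o^2 - 40*o - 16*sqrt(2)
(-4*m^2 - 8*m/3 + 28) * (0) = 0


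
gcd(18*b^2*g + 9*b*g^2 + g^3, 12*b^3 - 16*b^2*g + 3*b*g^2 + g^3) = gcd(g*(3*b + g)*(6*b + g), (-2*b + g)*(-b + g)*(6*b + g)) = 6*b + g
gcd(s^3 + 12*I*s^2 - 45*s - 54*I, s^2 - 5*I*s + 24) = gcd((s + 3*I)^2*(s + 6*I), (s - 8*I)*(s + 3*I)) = s + 3*I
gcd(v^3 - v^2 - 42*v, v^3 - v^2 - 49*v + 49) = v - 7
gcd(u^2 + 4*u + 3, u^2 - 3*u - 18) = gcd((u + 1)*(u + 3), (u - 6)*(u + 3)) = u + 3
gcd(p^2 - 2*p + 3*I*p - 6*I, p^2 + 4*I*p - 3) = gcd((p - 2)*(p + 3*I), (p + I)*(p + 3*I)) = p + 3*I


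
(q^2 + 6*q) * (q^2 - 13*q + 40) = q^4 - 7*q^3 - 38*q^2 + 240*q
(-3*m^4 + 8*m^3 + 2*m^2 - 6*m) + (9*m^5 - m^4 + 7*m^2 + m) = 9*m^5 - 4*m^4 + 8*m^3 + 9*m^2 - 5*m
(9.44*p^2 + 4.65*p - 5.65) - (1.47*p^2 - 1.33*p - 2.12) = 7.97*p^2 + 5.98*p - 3.53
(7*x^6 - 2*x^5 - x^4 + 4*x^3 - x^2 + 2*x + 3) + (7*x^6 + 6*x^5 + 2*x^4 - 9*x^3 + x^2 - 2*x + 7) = 14*x^6 + 4*x^5 + x^4 - 5*x^3 + 10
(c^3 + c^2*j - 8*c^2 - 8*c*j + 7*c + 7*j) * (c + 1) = c^4 + c^3*j - 7*c^3 - 7*c^2*j - c^2 - c*j + 7*c + 7*j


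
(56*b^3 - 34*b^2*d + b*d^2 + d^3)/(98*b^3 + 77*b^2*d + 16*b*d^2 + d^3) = (8*b^2 - 6*b*d + d^2)/(14*b^2 + 9*b*d + d^2)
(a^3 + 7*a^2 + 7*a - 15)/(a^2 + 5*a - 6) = (a^2 + 8*a + 15)/(a + 6)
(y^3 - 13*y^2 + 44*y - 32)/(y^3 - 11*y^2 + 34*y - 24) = (y - 8)/(y - 6)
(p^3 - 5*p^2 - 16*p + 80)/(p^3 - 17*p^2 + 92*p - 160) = (p + 4)/(p - 8)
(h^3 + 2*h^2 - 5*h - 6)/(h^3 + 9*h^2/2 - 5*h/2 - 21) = 2*(h + 1)/(2*h + 7)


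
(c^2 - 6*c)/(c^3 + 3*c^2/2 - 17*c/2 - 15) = 2*c*(c - 6)/(2*c^3 + 3*c^2 - 17*c - 30)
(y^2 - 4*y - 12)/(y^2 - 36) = (y + 2)/(y + 6)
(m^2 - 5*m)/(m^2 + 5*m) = (m - 5)/(m + 5)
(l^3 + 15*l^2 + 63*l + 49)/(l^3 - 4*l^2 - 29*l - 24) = (l^2 + 14*l + 49)/(l^2 - 5*l - 24)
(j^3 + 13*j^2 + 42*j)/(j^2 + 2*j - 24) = j*(j + 7)/(j - 4)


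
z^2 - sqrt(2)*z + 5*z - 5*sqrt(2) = (z + 5)*(z - sqrt(2))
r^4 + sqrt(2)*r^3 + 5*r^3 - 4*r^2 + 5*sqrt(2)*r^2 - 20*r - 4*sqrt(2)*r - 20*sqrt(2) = (r - 2)*(r + 2)*(r + 5)*(r + sqrt(2))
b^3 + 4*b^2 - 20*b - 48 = (b - 4)*(b + 2)*(b + 6)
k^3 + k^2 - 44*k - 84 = (k - 7)*(k + 2)*(k + 6)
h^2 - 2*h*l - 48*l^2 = (h - 8*l)*(h + 6*l)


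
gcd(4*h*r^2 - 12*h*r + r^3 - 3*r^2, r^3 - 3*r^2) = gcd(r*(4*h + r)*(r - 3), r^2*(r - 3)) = r^2 - 3*r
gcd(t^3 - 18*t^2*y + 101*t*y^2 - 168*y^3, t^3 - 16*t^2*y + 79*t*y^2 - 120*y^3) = t^2 - 11*t*y + 24*y^2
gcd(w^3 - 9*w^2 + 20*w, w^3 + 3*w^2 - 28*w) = w^2 - 4*w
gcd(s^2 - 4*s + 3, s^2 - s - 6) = s - 3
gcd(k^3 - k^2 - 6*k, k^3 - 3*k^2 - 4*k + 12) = k^2 - k - 6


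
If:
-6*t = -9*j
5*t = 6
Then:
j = 4/5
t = 6/5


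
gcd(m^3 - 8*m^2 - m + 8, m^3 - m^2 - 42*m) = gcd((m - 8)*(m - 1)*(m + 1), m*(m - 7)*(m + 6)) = 1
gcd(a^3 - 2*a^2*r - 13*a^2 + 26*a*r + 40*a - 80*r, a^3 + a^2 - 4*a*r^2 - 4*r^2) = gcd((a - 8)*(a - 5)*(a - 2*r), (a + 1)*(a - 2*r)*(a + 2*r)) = -a + 2*r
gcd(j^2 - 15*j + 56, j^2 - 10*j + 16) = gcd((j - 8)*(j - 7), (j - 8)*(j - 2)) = j - 8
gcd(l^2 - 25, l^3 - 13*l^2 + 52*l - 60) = l - 5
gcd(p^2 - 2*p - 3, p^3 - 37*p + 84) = p - 3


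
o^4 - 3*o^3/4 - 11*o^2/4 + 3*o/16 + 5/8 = (o - 2)*(o - 1/2)*(o + 1/2)*(o + 5/4)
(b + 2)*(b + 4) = b^2 + 6*b + 8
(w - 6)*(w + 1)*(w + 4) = w^3 - w^2 - 26*w - 24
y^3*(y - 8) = y^4 - 8*y^3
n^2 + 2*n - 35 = (n - 5)*(n + 7)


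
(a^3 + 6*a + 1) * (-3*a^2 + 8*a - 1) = -3*a^5 + 8*a^4 - 19*a^3 + 45*a^2 + 2*a - 1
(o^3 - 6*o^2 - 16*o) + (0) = o^3 - 6*o^2 - 16*o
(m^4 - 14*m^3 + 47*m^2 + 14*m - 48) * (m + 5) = m^5 - 9*m^4 - 23*m^3 + 249*m^2 + 22*m - 240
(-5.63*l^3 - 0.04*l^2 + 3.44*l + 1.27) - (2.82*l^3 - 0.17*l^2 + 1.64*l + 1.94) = -8.45*l^3 + 0.13*l^2 + 1.8*l - 0.67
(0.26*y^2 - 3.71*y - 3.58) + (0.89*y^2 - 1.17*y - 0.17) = 1.15*y^2 - 4.88*y - 3.75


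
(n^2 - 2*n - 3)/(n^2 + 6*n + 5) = (n - 3)/(n + 5)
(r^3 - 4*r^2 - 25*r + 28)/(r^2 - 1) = (r^2 - 3*r - 28)/(r + 1)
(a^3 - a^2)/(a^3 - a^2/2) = 2*(a - 1)/(2*a - 1)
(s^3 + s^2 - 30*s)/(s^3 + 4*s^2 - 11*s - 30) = s*(s^2 + s - 30)/(s^3 + 4*s^2 - 11*s - 30)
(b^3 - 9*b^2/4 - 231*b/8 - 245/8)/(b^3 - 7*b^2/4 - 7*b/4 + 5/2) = (2*b^2 - 7*b - 49)/(2*(b^2 - 3*b + 2))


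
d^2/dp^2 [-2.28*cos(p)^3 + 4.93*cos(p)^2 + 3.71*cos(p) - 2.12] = -2.0*cos(p) - 9.86*cos(2*p) + 5.13*cos(3*p)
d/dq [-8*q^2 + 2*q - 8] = 2 - 16*q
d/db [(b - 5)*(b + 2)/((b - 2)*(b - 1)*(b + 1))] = (-b^4 + 6*b^3 + 23*b^2 - 36*b - 16)/(b^6 - 4*b^5 + 2*b^4 + 8*b^3 - 7*b^2 - 4*b + 4)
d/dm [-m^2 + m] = 1 - 2*m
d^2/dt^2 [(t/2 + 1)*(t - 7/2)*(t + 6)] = 3*t + 9/2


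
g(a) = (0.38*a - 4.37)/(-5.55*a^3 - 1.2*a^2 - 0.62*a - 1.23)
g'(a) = (0.38*a - 4.37)*(16.65*a^2 + 2.4*a + 0.62)/(-5.55*a^3 - 1.2*a^2 - 0.62*a - 1.23)^2 + 0.38/(-5.55*a^3 - 1.2*a^2 - 0.62*a - 1.23) = (4.218*a^3 - 72.3045*a^2 - 10.488*a - 3.1768)/(30.8025*a^6 + 13.32*a^5 + 8.322*a^4 + 15.141*a^3 + 3.3364*a^2 + 1.5252*a + 1.5129)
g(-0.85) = -2.55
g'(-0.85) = -14.53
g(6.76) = 0.00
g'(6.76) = -0.00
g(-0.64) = -35.44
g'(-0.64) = -1604.22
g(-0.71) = -7.84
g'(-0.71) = -96.23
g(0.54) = 1.49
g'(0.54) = -3.76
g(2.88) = 0.02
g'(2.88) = -0.03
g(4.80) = 0.00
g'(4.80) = -0.00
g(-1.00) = -1.27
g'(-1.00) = -4.95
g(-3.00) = -0.04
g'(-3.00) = -0.04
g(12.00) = -0.00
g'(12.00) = -0.00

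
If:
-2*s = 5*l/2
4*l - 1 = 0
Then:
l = 1/4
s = -5/16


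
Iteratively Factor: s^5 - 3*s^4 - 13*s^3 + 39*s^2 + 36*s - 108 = (s - 3)*(s^4 - 13*s^2 + 36) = (s - 3)*(s - 2)*(s^3 + 2*s^2 - 9*s - 18) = (s - 3)^2*(s - 2)*(s^2 + 5*s + 6) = (s - 3)^2*(s - 2)*(s + 3)*(s + 2)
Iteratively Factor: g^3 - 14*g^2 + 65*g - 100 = (g - 5)*(g^2 - 9*g + 20) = (g - 5)*(g - 4)*(g - 5)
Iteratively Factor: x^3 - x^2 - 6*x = (x - 3)*(x^2 + 2*x) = (x - 3)*(x + 2)*(x)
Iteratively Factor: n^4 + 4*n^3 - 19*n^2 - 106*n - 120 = (n + 3)*(n^3 + n^2 - 22*n - 40) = (n + 2)*(n + 3)*(n^2 - n - 20) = (n - 5)*(n + 2)*(n + 3)*(n + 4)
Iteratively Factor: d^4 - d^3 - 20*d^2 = (d)*(d^3 - d^2 - 20*d) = d*(d - 5)*(d^2 + 4*d) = d*(d - 5)*(d + 4)*(d)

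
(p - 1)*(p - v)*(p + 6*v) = p^3 + 5*p^2*v - p^2 - 6*p*v^2 - 5*p*v + 6*v^2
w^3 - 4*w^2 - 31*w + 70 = (w - 7)*(w - 2)*(w + 5)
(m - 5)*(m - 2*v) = m^2 - 2*m*v - 5*m + 10*v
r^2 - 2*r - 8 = (r - 4)*(r + 2)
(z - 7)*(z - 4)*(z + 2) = z^3 - 9*z^2 + 6*z + 56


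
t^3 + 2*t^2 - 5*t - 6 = (t - 2)*(t + 1)*(t + 3)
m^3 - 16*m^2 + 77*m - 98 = (m - 7)^2*(m - 2)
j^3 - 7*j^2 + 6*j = j*(j - 6)*(j - 1)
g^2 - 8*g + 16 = (g - 4)^2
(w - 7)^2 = w^2 - 14*w + 49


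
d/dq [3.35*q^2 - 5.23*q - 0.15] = 6.7*q - 5.23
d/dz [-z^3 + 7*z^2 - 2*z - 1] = -3*z^2 + 14*z - 2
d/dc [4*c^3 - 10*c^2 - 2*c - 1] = 12*c^2 - 20*c - 2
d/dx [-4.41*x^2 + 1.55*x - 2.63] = 1.55 - 8.82*x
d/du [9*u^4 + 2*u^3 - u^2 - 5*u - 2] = 36*u^3 + 6*u^2 - 2*u - 5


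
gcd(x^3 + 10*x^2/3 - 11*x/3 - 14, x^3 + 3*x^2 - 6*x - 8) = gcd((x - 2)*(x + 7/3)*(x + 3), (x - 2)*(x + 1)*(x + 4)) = x - 2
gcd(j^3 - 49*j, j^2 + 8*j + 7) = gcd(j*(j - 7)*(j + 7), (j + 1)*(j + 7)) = j + 7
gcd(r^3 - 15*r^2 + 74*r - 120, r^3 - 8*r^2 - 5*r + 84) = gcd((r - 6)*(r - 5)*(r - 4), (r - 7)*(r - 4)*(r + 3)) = r - 4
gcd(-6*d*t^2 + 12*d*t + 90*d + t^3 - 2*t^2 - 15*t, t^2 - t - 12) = t + 3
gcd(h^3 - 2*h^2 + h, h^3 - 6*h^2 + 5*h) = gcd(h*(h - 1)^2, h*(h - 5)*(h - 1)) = h^2 - h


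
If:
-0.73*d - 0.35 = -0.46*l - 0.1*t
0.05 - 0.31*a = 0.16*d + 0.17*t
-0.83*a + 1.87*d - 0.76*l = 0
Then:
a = -0.255248391777199*t - 0.175203194617429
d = 0.651956189571269 - 0.567956240931678*t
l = 1.79549569214571 - 1.11871316495679*t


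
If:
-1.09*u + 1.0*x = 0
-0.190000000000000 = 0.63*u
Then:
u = -0.30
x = -0.33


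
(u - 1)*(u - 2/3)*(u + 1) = u^3 - 2*u^2/3 - u + 2/3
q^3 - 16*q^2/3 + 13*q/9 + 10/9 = (q - 5)*(q - 2/3)*(q + 1/3)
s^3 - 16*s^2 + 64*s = s*(s - 8)^2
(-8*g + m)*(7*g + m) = -56*g^2 - g*m + m^2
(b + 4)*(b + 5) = b^2 + 9*b + 20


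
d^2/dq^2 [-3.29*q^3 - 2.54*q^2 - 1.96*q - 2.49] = -19.74*q - 5.08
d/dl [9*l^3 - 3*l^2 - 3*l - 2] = 27*l^2 - 6*l - 3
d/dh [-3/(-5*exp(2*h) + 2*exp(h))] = 6*(1 - 5*exp(h))*exp(-h)/(5*exp(h) - 2)^2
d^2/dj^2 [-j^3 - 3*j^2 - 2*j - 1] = -6*j - 6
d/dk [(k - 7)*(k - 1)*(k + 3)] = 3*k^2 - 10*k - 17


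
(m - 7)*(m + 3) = m^2 - 4*m - 21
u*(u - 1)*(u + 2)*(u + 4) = u^4 + 5*u^3 + 2*u^2 - 8*u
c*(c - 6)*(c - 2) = c^3 - 8*c^2 + 12*c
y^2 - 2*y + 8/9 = (y - 4/3)*(y - 2/3)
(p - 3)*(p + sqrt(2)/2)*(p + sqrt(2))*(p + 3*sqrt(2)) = p^4 - 3*p^3 + 9*sqrt(2)*p^3/2 - 27*sqrt(2)*p^2/2 + 10*p^2 - 30*p + 3*sqrt(2)*p - 9*sqrt(2)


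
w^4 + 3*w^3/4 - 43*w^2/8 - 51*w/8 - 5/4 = (w - 5/2)*(w + 1/4)*(w + 1)*(w + 2)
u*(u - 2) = u^2 - 2*u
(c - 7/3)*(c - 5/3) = c^2 - 4*c + 35/9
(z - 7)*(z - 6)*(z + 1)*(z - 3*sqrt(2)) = z^4 - 12*z^3 - 3*sqrt(2)*z^3 + 29*z^2 + 36*sqrt(2)*z^2 - 87*sqrt(2)*z + 42*z - 126*sqrt(2)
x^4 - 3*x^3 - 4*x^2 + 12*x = x*(x - 3)*(x - 2)*(x + 2)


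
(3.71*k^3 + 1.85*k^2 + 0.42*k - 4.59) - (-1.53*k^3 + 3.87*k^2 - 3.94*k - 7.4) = 5.24*k^3 - 2.02*k^2 + 4.36*k + 2.81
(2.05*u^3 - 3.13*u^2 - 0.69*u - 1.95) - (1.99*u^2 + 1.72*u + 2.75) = 2.05*u^3 - 5.12*u^2 - 2.41*u - 4.7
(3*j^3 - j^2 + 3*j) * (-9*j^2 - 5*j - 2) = -27*j^5 - 6*j^4 - 28*j^3 - 13*j^2 - 6*j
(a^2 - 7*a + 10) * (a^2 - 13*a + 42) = a^4 - 20*a^3 + 143*a^2 - 424*a + 420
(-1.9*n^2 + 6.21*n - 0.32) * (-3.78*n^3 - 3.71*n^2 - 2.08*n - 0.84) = 7.182*n^5 - 16.4248*n^4 - 17.8775*n^3 - 10.1336*n^2 - 4.5508*n + 0.2688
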